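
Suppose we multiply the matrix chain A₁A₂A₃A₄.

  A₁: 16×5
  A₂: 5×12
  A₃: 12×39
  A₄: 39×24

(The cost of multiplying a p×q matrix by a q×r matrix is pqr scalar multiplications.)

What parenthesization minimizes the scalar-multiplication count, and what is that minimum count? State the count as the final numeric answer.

Adjacent pairs: A₁A₂ = 16·5·12 = 960; A₂A₃ = 5·12·39 = 2340; A₃A₄ = 12·39·24 = 11232.
Length 3: A₁..A₃: k=1: 0+2340+16·5·39=5460; k=2: 960+0+16·12·39=8448 → min 5460 | A₂..A₄: k=2: 0+11232+5·12·24=12672; k=3: 2340+0+5·39·24=7020 → min 7020.
Length 4: A₁..A₄: k=1: 0+7020+16·5·24=8940; k=2: 960+11232+16·12·24=16800; k=3: 5460+0+16·39·24=20436 → min 8940.
Optimal parenthesization: (A₁((A₂A₃)A₄)) with cost 8940.

8940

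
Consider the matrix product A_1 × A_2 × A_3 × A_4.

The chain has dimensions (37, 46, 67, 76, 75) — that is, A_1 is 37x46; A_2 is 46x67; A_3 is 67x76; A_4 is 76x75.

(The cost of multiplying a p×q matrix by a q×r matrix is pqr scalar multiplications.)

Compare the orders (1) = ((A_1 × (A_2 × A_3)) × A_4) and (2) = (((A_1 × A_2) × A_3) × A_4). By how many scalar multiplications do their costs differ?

Order (1) = ((A_1 × (A_2 × A_3)) × A_4): (A_2 × A_3): 46×67 by 67×76 → 46×76, cost 46·67·76 = 234232; (A_1 × (A_2 × A_3)): 37×46 by 46×76 → 37×76, cost 37·46·76 = 129352; cumulative 363584; ((A_1 × (A_2 × A_3)) × A_4): 37×76 by 76×75 → 37×75, cost 37·76·75 = 210900; cumulative 574484. Total 574484.
Order (2) = (((A_1 × A_2) × A_3) × A_4): (A_1 × A_2): 37×46 by 46×67 → 37×67, cost 37·46·67 = 114034; ((A_1 × A_2) × A_3): 37×67 by 67×76 → 37×76, cost 37·67·76 = 188404; cumulative 302438; (((A_1 × A_2) × A_3) × A_4): 37×76 by 76×75 → 37×75, cost 37·76·75 = 210900; cumulative 513338. Total 513338.
Difference: |574484 − 513338| = 61146.

61146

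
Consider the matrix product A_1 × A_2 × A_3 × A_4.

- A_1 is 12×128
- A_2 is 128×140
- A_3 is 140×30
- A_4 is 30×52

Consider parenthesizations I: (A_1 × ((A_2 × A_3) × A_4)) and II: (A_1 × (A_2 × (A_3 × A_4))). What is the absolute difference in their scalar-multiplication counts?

412960

Order I = (A_1 × ((A_2 × A_3) × A_4)): (A_2 × A_3): 128×140 by 140×30 → 128×30, cost 128·140·30 = 537600; ((A_2 × A_3) × A_4): 128×30 by 30×52 → 128×52, cost 128·30·52 = 199680; cumulative 737280; (A_1 × ((A_2 × A_3) × A_4)): 12×128 by 128×52 → 12×52, cost 12·128·52 = 79872; cumulative 817152. Total 817152.
Order II = (A_1 × (A_2 × (A_3 × A_4))): (A_3 × A_4): 140×30 by 30×52 → 140×52, cost 140·30·52 = 218400; (A_2 × (A_3 × A_4)): 128×140 by 140×52 → 128×52, cost 128·140·52 = 931840; cumulative 1150240; (A_1 × (A_2 × (A_3 × A_4))): 12×128 by 128×52 → 12×52, cost 12·128·52 = 79872; cumulative 1230112. Total 1230112.
Difference: |817152 − 1230112| = 412960.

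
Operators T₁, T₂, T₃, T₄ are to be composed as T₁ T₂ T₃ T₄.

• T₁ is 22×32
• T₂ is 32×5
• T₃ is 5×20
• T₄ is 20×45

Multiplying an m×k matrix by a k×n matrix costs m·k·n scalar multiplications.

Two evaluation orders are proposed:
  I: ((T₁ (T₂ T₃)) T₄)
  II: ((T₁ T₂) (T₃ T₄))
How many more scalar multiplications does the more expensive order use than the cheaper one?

Order I = ((T₁ (T₂ T₃)) T₄): (T₂ T₃): 32×5 by 5×20 → 32×20, cost 32·5·20 = 3200; (T₁ (T₂ T₃)): 22×32 by 32×20 → 22×20, cost 22·32·20 = 14080; cumulative 17280; ((T₁ (T₂ T₃)) T₄): 22×20 by 20×45 → 22×45, cost 22·20·45 = 19800; cumulative 37080. Total 37080.
Order II = ((T₁ T₂) (T₃ T₄)): (T₁ T₂): 22×32 by 32×5 → 22×5, cost 22·32·5 = 3520; (T₃ T₄): 5×20 by 20×45 → 5×45, cost 5·20·45 = 4500; ((T₁ T₂) (T₃ T₄)): 22×5 by 5×45 → 22×45, cost 22·5·45 = 4950; cumulative 12970. Total 12970.
Difference: |37080 − 12970| = 24110.

24110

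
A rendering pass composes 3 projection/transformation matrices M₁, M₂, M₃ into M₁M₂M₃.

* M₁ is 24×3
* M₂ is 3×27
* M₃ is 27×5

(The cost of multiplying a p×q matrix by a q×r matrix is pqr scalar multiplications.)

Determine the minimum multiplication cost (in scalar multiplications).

Order (M₁(M₂M₃)): (M₂M₃): 3×27 by 27×5 → 3×5, cost 3·27·5 = 405; (M₁(M₂M₃)): 24×3 by 3×5 → 24×5, cost 24·3·5 = 360; cumulative 765. Total 765.
Order ((M₁M₂)M₃): (M₁M₂): 24×3 by 3×27 → 24×27, cost 24·3·27 = 1944; ((M₁M₂)M₃): 24×27 by 27×5 → 24×5, cost 24·27·5 = 3240; cumulative 5184. Total 5184.
Minimum: 765.

765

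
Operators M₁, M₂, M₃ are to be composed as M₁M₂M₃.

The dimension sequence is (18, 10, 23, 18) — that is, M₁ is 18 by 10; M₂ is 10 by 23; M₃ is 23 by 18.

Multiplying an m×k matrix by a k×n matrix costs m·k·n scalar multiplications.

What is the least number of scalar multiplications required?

Order (M₁(M₂M₃)): (M₂M₃): 10×23 by 23×18 → 10×18, cost 10·23·18 = 4140; (M₁(M₂M₃)): 18×10 by 10×18 → 18×18, cost 18·10·18 = 3240; cumulative 7380. Total 7380.
Order ((M₁M₂)M₃): (M₁M₂): 18×10 by 10×23 → 18×23, cost 18·10·23 = 4140; ((M₁M₂)M₃): 18×23 by 23×18 → 18×18, cost 18·23·18 = 7452; cumulative 11592. Total 11592.
Minimum: 7380.

7380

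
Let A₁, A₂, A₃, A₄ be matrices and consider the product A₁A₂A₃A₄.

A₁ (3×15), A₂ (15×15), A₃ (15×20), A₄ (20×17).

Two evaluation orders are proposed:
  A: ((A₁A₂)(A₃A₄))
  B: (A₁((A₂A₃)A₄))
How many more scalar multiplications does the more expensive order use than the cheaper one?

3825

Order A = ((A₁A₂)(A₃A₄)): (A₁A₂): 3×15 by 15×15 → 3×15, cost 3·15·15 = 675; (A₃A₄): 15×20 by 20×17 → 15×17, cost 15·20·17 = 5100; ((A₁A₂)(A₃A₄)): 3×15 by 15×17 → 3×17, cost 3·15·17 = 765; cumulative 6540. Total 6540.
Order B = (A₁((A₂A₃)A₄)): (A₂A₃): 15×15 by 15×20 → 15×20, cost 15·15·20 = 4500; ((A₂A₃)A₄): 15×20 by 20×17 → 15×17, cost 15·20·17 = 5100; cumulative 9600; (A₁((A₂A₃)A₄)): 3×15 by 15×17 → 3×17, cost 3·15·17 = 765; cumulative 10365. Total 10365.
Difference: |6540 − 10365| = 3825.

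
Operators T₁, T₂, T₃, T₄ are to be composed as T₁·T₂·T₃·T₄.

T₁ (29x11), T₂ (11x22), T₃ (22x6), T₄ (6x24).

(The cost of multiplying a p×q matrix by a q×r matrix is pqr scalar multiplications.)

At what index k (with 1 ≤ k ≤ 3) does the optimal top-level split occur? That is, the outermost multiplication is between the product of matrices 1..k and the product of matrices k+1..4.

Adjacent pairs: T₁T₂ = 29·11·22 = 7018; T₂T₃ = 11·22·6 = 1452; T₃T₄ = 22·6·24 = 3168.
Length 3: T₁..T₃: k=1: 0+1452+29·11·6=3366; k=2: 7018+0+29·22·6=10846 → min 3366 | T₂..T₄: k=2: 0+3168+11·22·24=8976; k=3: 1452+0+11·6·24=3036 → min 3036.
Top-level splits: k=1: (T₁..T₁)·(T₂..T₄) → 0+3036+29·11·24 = 10692; k=2: (T₁..T₂)·(T₃..T₄) → 7018+3168+29·22·24 = 25498; k=3: (T₁..T₃)·(T₄..T₄) → 3366+0+29·6·24 = 7542.
Best split is after T₃, i.e. k = 3.

3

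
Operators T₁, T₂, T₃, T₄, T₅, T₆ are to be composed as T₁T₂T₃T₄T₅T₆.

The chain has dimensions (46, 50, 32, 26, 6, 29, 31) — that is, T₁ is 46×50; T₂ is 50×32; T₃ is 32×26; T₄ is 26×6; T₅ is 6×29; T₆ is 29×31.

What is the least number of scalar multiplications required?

Adjacent pairs: T₁T₂ = 46·50·32 = 73600; T₂T₃ = 50·32·26 = 41600; T₃T₄ = 32·26·6 = 4992; T₄T₅ = 26·6·29 = 4524; T₅T₆ = 6·29·31 = 5394.
Length 3: T₁..T₃: k=1: 0+41600+46·50·26=101400; k=2: 73600+0+46·32·26=111872 → min 101400 | T₂..T₄: k=2: 0+4992+50·32·6=14592; k=3: 41600+0+50·26·6=49400 → min 14592 | T₃..T₅: k=3: 0+4524+32·26·29=28652; k=4: 4992+0+32·6·29=10560 → min 10560 | T₄..T₆: k=4: 0+5394+26·6·31=10230; k=5: 4524+0+26·29·31=27898 → min 10230.
Length 4: T₁..T₄: k=1: 0+14592+46·50·6=28392; k=2: 73600+4992+46·32·6=87424; k=3: 101400+0+46·26·6=108576 → min 28392 | T₂..T₅: k=2: 0+10560+50·32·29=56960; k=3: 41600+4524+50·26·29=83824; k=4: 14592+0+50·6·29=23292 → min 23292 | T₃..T₆: k=3: 0+10230+32·26·31=36022; k=4: 4992+5394+32·6·31=16338; k=5: 10560+0+32·29·31=39328 → min 16338.
Length 5: T₁..T₅: k=1: 0+23292+46·50·29=89992; k=2: 73600+10560+46·32·29=126848; k=3: 101400+4524+46·26·29=140608; k=4: 28392+0+46·6·29=36396 → min 36396 | T₂..T₆: k=2: 0+16338+50·32·31=65938; k=3: 41600+10230+50·26·31=92130; k=4: 14592+5394+50·6·31=29286; k=5: 23292+0+50·29·31=68242 → min 29286.
Length 6: T₁..T₆: k=1: 0+29286+46·50·31=100586; k=2: 73600+16338+46·32·31=135570; k=3: 101400+10230+46·26·31=148706; k=4: 28392+5394+46·6·31=42342; k=5: 36396+0+46·29·31=77750 → min 42342.
Optimal order: ((T₁(T₂(T₃T₄)))(T₅T₆)) with cost 42342.

42342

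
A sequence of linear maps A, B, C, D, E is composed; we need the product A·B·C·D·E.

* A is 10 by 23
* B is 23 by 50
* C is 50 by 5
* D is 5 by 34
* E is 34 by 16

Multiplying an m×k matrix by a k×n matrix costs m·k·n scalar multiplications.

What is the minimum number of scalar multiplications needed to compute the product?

10420

Adjacent pairs: AB = 10·23·50 = 11500; BC = 23·50·5 = 5750; CD = 50·5·34 = 8500; DE = 5·34·16 = 2720.
Length 3: A..C: k=1: 0+5750+10·23·5=6900; k=2: 11500+0+10·50·5=14000 → min 6900 | B..D: k=2: 0+8500+23·50·34=47600; k=3: 5750+0+23·5·34=9660 → min 9660 | C..E: k=3: 0+2720+50·5·16=6720; k=4: 8500+0+50·34·16=35700 → min 6720.
Length 4: A..D: k=1: 0+9660+10·23·34=17480; k=2: 11500+8500+10·50·34=37000; k=3: 6900+0+10·5·34=8600 → min 8600 | B..E: k=2: 0+6720+23·50·16=25120; k=3: 5750+2720+23·5·16=10310; k=4: 9660+0+23·34·16=22172 → min 10310.
Length 5: A..E: k=1: 0+10310+10·23·16=13990; k=2: 11500+6720+10·50·16=26220; k=3: 6900+2720+10·5·16=10420; k=4: 8600+0+10·34·16=14040 → min 10420.
Optimal order: ((A·(B·C))·(D·E)) with cost 10420.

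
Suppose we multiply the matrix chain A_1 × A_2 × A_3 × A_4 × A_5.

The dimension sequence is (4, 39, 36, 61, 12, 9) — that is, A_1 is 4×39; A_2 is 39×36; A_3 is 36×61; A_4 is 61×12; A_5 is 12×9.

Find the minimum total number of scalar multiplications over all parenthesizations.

17760

Adjacent pairs: A_1A_2 = 4·39·36 = 5616; A_2A_3 = 39·36·61 = 85644; A_3A_4 = 36·61·12 = 26352; A_4A_5 = 61·12·9 = 6588.
Length 3: A_1..A_3: k=1: 0+85644+4·39·61=95160; k=2: 5616+0+4·36·61=14400 → min 14400 | A_2..A_4: k=2: 0+26352+39·36·12=43200; k=3: 85644+0+39·61·12=114192 → min 43200 | A_3..A_5: k=3: 0+6588+36·61·9=26352; k=4: 26352+0+36·12·9=30240 → min 26352.
Length 4: A_1..A_4: k=1: 0+43200+4·39·12=45072; k=2: 5616+26352+4·36·12=33696; k=3: 14400+0+4·61·12=17328 → min 17328 | A_2..A_5: k=2: 0+26352+39·36·9=38988; k=3: 85644+6588+39·61·9=113643; k=4: 43200+0+39·12·9=47412 → min 38988.
Length 5: A_1..A_5: k=1: 0+38988+4·39·9=40392; k=2: 5616+26352+4·36·9=33264; k=3: 14400+6588+4·61·9=23184; k=4: 17328+0+4·12·9=17760 → min 17760.
Optimal order: ((((A_1 × A_2) × A_3) × A_4) × A_5) with cost 17760.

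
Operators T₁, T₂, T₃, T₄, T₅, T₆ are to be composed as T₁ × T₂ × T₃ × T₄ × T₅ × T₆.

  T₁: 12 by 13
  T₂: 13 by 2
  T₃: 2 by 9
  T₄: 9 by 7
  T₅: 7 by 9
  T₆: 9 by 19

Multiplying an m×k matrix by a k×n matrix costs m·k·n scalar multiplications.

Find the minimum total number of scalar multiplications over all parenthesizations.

Adjacent pairs: T₁T₂ = 12·13·2 = 312; T₂T₃ = 13·2·9 = 234; T₃T₄ = 2·9·7 = 126; T₄T₅ = 9·7·9 = 567; T₅T₆ = 7·9·19 = 1197.
Length 3: T₁..T₃: k=1: 0+234+12·13·9=1638; k=2: 312+0+12·2·9=528 → min 528 | T₂..T₄: k=2: 0+126+13·2·7=308; k=3: 234+0+13·9·7=1053 → min 308 | T₃..T₅: k=3: 0+567+2·9·9=729; k=4: 126+0+2·7·9=252 → min 252 | T₄..T₆: k=4: 0+1197+9·7·19=2394; k=5: 567+0+9·9·19=2106 → min 2106.
Length 4: T₁..T₄: k=1: 0+308+12·13·7=1400; k=2: 312+126+12·2·7=606; k=3: 528+0+12·9·7=1284 → min 606 | T₂..T₅: k=2: 0+252+13·2·9=486; k=3: 234+567+13·9·9=1854; k=4: 308+0+13·7·9=1127 → min 486 | T₃..T₆: k=3: 0+2106+2·9·19=2448; k=4: 126+1197+2·7·19=1589; k=5: 252+0+2·9·19=594 → min 594.
Length 5: T₁..T₅: k=1: 0+486+12·13·9=1890; k=2: 312+252+12·2·9=780; k=3: 528+567+12·9·9=2067; k=4: 606+0+12·7·9=1362 → min 780 | T₂..T₆: k=2: 0+594+13·2·19=1088; k=3: 234+2106+13·9·19=4563; k=4: 308+1197+13·7·19=3234; k=5: 486+0+13·9·19=2709 → min 1088.
Length 6: T₁..T₆: k=1: 0+1088+12·13·19=4052; k=2: 312+594+12·2·19=1362; k=3: 528+2106+12·9·19=4686; k=4: 606+1197+12·7·19=3399; k=5: 780+0+12·9·19=2832 → min 1362.
Optimal order: ((T₁ × T₂) × (((T₃ × T₄) × T₅) × T₆)) with cost 1362.

1362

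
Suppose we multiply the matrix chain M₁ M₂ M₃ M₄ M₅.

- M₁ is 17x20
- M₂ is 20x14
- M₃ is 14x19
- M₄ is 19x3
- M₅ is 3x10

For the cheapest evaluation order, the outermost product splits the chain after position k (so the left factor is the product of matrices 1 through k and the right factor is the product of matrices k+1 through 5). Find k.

4

Adjacent pairs: M₁M₂ = 17·20·14 = 4760; M₂M₃ = 20·14·19 = 5320; M₃M₄ = 14·19·3 = 798; M₄M₅ = 19·3·10 = 570.
Length 3: M₁..M₃: k=1: 0+5320+17·20·19=11780; k=2: 4760+0+17·14·19=9282 → min 9282 | M₂..M₄: k=2: 0+798+20·14·3=1638; k=3: 5320+0+20·19·3=6460 → min 1638 | M₃..M₅: k=3: 0+570+14·19·10=3230; k=4: 798+0+14·3·10=1218 → min 1218.
Length 4: M₁..M₄: k=1: 0+1638+17·20·3=2658; k=2: 4760+798+17·14·3=6272; k=3: 9282+0+17·19·3=10251 → min 2658 | M₂..M₅: k=2: 0+1218+20·14·10=4018; k=3: 5320+570+20·19·10=9690; k=4: 1638+0+20·3·10=2238 → min 2238.
Top-level splits: k=1: (M₁..M₁)·(M₂..M₅) → 0+2238+17·20·10 = 5638; k=2: (M₁..M₂)·(M₃..M₅) → 4760+1218+17·14·10 = 8358; k=3: (M₁..M₃)·(M₄..M₅) → 9282+570+17·19·10 = 13082; k=4: (M₁..M₄)·(M₅..M₅) → 2658+0+17·3·10 = 3168.
Best split is after M₄, i.e. k = 4.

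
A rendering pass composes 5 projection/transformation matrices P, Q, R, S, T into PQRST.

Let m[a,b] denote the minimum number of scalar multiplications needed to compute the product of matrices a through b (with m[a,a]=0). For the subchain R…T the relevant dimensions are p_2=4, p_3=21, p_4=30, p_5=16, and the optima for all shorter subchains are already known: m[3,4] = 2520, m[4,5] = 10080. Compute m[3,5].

4440

m[3,5] = min over k∈[3,4] of m[3,k]+m[k+1,5]+p_{2}·p_k·p_{5}.
k=3: 0 + 10080 + 4·21·16 = 11424; k=4: 2520 + 0 + 4·30·16 = 4440.
Minimum: 4440 at k=4.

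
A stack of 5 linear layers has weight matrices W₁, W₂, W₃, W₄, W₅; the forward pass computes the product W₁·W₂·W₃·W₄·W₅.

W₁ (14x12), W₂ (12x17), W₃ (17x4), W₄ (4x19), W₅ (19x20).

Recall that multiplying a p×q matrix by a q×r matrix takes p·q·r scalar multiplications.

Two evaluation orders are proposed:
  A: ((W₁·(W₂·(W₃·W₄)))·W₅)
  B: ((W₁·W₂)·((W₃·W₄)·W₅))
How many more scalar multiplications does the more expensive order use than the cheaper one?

1688

Order A = ((W₁·(W₂·(W₃·W₄)))·W₅): (W₃·W₄): 17×4 by 4×19 → 17×19, cost 17·4·19 = 1292; (W₂·(W₃·W₄)): 12×17 by 17×19 → 12×19, cost 12·17·19 = 3876; cumulative 5168; (W₁·(W₂·(W₃·W₄))): 14×12 by 12×19 → 14×19, cost 14·12·19 = 3192; cumulative 8360; ((W₁·(W₂·(W₃·W₄)))·W₅): 14×19 by 19×20 → 14×20, cost 14·19·20 = 5320; cumulative 13680. Total 13680.
Order B = ((W₁·W₂)·((W₃·W₄)·W₅)): (W₁·W₂): 14×12 by 12×17 → 14×17, cost 14·12·17 = 2856; (W₃·W₄): 17×4 by 4×19 → 17×19, cost 17·4·19 = 1292; ((W₃·W₄)·W₅): 17×19 by 19×20 → 17×20, cost 17·19·20 = 6460; cumulative 7752; ((W₁·W₂)·((W₃·W₄)·W₅)): 14×17 by 17×20 → 14×20, cost 14·17·20 = 4760; cumulative 15368. Total 15368.
Difference: |13680 − 15368| = 1688.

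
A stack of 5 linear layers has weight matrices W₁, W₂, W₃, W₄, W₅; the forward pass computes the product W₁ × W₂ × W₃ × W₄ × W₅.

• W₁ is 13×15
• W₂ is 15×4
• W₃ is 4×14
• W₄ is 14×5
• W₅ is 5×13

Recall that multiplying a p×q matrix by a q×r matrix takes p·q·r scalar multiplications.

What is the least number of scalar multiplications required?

Adjacent pairs: W₁W₂ = 13·15·4 = 780; W₂W₃ = 15·4·14 = 840; W₃W₄ = 4·14·5 = 280; W₄W₅ = 14·5·13 = 910.
Length 3: W₁..W₃: k=1: 0+840+13·15·14=3570; k=2: 780+0+13·4·14=1508 → min 1508 | W₂..W₄: k=2: 0+280+15·4·5=580; k=3: 840+0+15·14·5=1890 → min 580 | W₃..W₅: k=3: 0+910+4·14·13=1638; k=4: 280+0+4·5·13=540 → min 540.
Length 4: W₁..W₄: k=1: 0+580+13·15·5=1555; k=2: 780+280+13·4·5=1320; k=3: 1508+0+13·14·5=2418 → min 1320 | W₂..W₅: k=2: 0+540+15·4·13=1320; k=3: 840+910+15·14·13=4480; k=4: 580+0+15·5·13=1555 → min 1320.
Length 5: W₁..W₅: k=1: 0+1320+13·15·13=3855; k=2: 780+540+13·4·13=1996; k=3: 1508+910+13·14·13=4784; k=4: 1320+0+13·5·13=2165 → min 1996.
Optimal order: ((W₁ × W₂) × ((W₃ × W₄) × W₅)) with cost 1996.

1996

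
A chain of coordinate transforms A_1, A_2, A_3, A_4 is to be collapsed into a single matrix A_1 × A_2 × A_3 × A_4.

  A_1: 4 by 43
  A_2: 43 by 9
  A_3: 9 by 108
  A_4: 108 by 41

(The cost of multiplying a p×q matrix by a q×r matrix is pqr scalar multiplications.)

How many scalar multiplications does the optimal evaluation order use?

23148

Adjacent pairs: A_1A_2 = 4·43·9 = 1548; A_2A_3 = 43·9·108 = 41796; A_3A_4 = 9·108·41 = 39852.
Length 3: A_1..A_3: k=1: 0+41796+4·43·108=60372; k=2: 1548+0+4·9·108=5436 → min 5436 | A_2..A_4: k=2: 0+39852+43·9·41=55719; k=3: 41796+0+43·108·41=232200 → min 55719.
Length 4: A_1..A_4: k=1: 0+55719+4·43·41=62771; k=2: 1548+39852+4·9·41=42876; k=3: 5436+0+4·108·41=23148 → min 23148.
Optimal order: (((A_1 × A_2) × A_3) × A_4) with cost 23148.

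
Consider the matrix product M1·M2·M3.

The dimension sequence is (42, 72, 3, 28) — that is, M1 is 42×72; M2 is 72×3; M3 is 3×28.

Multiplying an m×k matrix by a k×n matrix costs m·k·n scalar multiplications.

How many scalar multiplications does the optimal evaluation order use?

12600

Order (M1·(M2·M3)): (M2·M3): 72×3 by 3×28 → 72×28, cost 72·3·28 = 6048; (M1·(M2·M3)): 42×72 by 72×28 → 42×28, cost 42·72·28 = 84672; cumulative 90720. Total 90720.
Order ((M1·M2)·M3): (M1·M2): 42×72 by 72×3 → 42×3, cost 42·72·3 = 9072; ((M1·M2)·M3): 42×3 by 3×28 → 42×28, cost 42·3·28 = 3528; cumulative 12600. Total 12600.
Minimum: 12600.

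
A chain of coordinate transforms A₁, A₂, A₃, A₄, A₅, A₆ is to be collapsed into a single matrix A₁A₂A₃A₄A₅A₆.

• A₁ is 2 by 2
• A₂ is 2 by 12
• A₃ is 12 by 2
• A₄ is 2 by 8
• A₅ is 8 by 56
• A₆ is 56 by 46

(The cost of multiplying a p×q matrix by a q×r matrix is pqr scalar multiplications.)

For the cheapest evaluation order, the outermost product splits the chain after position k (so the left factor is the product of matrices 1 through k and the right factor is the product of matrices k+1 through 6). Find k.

Adjacent pairs: A₁A₂ = 2·2·12 = 48; A₂A₃ = 2·12·2 = 48; A₃A₄ = 12·2·8 = 192; A₄A₅ = 2·8·56 = 896; A₅A₆ = 8·56·46 = 20608.
Length 3: A₁..A₃: k=1: 0+48+2·2·2=56; k=2: 48+0+2·12·2=96 → min 56 | A₂..A₄: k=2: 0+192+2·12·8=384; k=3: 48+0+2·2·8=80 → min 80 | A₃..A₅: k=3: 0+896+12·2·56=2240; k=4: 192+0+12·8·56=5568 → min 2240 | A₄..A₆: k=4: 0+20608+2·8·46=21344; k=5: 896+0+2·56·46=6048 → min 6048.
Length 4: A₁..A₄: k=1: 0+80+2·2·8=112; k=2: 48+192+2·12·8=432; k=3: 56+0+2·2·8=88 → min 88 | A₂..A₅: k=2: 0+2240+2·12·56=3584; k=3: 48+896+2·2·56=1168; k=4: 80+0+2·8·56=976 → min 976 | A₃..A₆: k=3: 0+6048+12·2·46=7152; k=4: 192+20608+12·8·46=25216; k=5: 2240+0+12·56·46=33152 → min 7152.
Length 5: A₁..A₅: k=1: 0+976+2·2·56=1200; k=2: 48+2240+2·12·56=3632; k=3: 56+896+2·2·56=1176; k=4: 88+0+2·8·56=984 → min 984 | A₂..A₆: k=2: 0+7152+2·12·46=8256; k=3: 48+6048+2·2·46=6280; k=4: 80+20608+2·8·46=21424; k=5: 976+0+2·56·46=6128 → min 6128.
Top-level splits: k=1: (A₁..A₁)·(A₂..A₆) → 0+6128+2·2·46 = 6312; k=2: (A₁..A₂)·(A₃..A₆) → 48+7152+2·12·46 = 8304; k=3: (A₁..A₃)·(A₄..A₆) → 56+6048+2·2·46 = 6288; k=4: (A₁..A₄)·(A₅..A₆) → 88+20608+2·8·46 = 21432; k=5: (A₁..A₅)·(A₆..A₆) → 984+0+2·56·46 = 6136.
Best split is after A₅, i.e. k = 5.

5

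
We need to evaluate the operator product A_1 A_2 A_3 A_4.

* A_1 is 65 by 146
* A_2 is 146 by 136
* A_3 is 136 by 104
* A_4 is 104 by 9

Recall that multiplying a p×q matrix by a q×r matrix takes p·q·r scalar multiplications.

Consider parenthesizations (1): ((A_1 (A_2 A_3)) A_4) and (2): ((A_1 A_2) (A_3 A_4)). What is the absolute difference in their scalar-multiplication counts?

1615328

Order (1) = ((A_1 (A_2 A_3)) A_4): (A_2 A_3): 146×136 by 136×104 → 146×104, cost 146·136·104 = 2065024; (A_1 (A_2 A_3)): 65×146 by 146×104 → 65×104, cost 65·146·104 = 986960; cumulative 3051984; ((A_1 (A_2 A_3)) A_4): 65×104 by 104×9 → 65×9, cost 65·104·9 = 60840; cumulative 3112824. Total 3112824.
Order (2) = ((A_1 A_2) (A_3 A_4)): (A_1 A_2): 65×146 by 146×136 → 65×136, cost 65·146·136 = 1290640; (A_3 A_4): 136×104 by 104×9 → 136×9, cost 136·104·9 = 127296; ((A_1 A_2) (A_3 A_4)): 65×136 by 136×9 → 65×9, cost 65·136·9 = 79560; cumulative 1497496. Total 1497496.
Difference: |3112824 − 1497496| = 1615328.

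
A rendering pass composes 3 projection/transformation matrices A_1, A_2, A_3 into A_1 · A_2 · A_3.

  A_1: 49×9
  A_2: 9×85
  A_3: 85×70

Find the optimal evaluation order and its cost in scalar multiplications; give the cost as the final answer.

84420

(A_1 · (A_2 · A_3)): cost 84420.
((A_1 · A_2) · A_3): cost 329035.
Optimal: (A_1 · (A_2 · A_3)) with cost 84420.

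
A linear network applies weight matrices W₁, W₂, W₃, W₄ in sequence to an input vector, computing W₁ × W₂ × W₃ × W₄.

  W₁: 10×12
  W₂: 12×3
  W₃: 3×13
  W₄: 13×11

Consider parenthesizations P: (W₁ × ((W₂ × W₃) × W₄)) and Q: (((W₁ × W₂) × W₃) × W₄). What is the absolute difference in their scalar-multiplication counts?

1324

Order P = (W₁ × ((W₂ × W₃) × W₄)): (W₂ × W₃): 12×3 by 3×13 → 12×13, cost 12·3·13 = 468; ((W₂ × W₃) × W₄): 12×13 by 13×11 → 12×11, cost 12·13·11 = 1716; cumulative 2184; (W₁ × ((W₂ × W₃) × W₄)): 10×12 by 12×11 → 10×11, cost 10·12·11 = 1320; cumulative 3504. Total 3504.
Order Q = (((W₁ × W₂) × W₃) × W₄): (W₁ × W₂): 10×12 by 12×3 → 10×3, cost 10·12·3 = 360; ((W₁ × W₂) × W₃): 10×3 by 3×13 → 10×13, cost 10·3·13 = 390; cumulative 750; (((W₁ × W₂) × W₃) × W₄): 10×13 by 13×11 → 10×11, cost 10·13·11 = 1430; cumulative 2180. Total 2180.
Difference: |3504 − 2180| = 1324.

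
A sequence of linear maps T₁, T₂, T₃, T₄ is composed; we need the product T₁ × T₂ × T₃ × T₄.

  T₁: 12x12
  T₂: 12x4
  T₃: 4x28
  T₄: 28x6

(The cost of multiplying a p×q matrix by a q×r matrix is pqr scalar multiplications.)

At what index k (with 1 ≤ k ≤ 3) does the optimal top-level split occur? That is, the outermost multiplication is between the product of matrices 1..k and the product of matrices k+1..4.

2

Adjacent pairs: T₁T₂ = 12·12·4 = 576; T₂T₃ = 12·4·28 = 1344; T₃T₄ = 4·28·6 = 672.
Length 3: T₁..T₃: k=1: 0+1344+12·12·28=5376; k=2: 576+0+12·4·28=1920 → min 1920 | T₂..T₄: k=2: 0+672+12·4·6=960; k=3: 1344+0+12·28·6=3360 → min 960.
Top-level splits: k=1: (T₁..T₁)·(T₂..T₄) → 0+960+12·12·6 = 1824; k=2: (T₁..T₂)·(T₃..T₄) → 576+672+12·4·6 = 1536; k=3: (T₁..T₃)·(T₄..T₄) → 1920+0+12·28·6 = 3936.
Best split is after T₂, i.e. k = 2.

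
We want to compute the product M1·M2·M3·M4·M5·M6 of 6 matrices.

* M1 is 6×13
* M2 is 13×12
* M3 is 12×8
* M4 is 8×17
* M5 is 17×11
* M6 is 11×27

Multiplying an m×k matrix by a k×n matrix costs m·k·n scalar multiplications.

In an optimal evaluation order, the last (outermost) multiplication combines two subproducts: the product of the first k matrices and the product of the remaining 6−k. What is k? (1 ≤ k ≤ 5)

Adjacent pairs: M1M2 = 6·13·12 = 936; M2M3 = 13·12·8 = 1248; M3M4 = 12·8·17 = 1632; M4M5 = 8·17·11 = 1496; M5M6 = 17·11·27 = 5049.
Length 3: M1..M3: k=1: 0+1248+6·13·8=1872; k=2: 936+0+6·12·8=1512 → min 1512 | M2..M4: k=2: 0+1632+13·12·17=4284; k=3: 1248+0+13·8·17=3016 → min 3016 | M3..M5: k=3: 0+1496+12·8·11=2552; k=4: 1632+0+12·17·11=3876 → min 2552 | M4..M6: k=4: 0+5049+8·17·27=8721; k=5: 1496+0+8·11·27=3872 → min 3872.
Length 4: M1..M4: k=1: 0+3016+6·13·17=4342; k=2: 936+1632+6·12·17=3792; k=3: 1512+0+6·8·17=2328 → min 2328 | M2..M5: k=2: 0+2552+13·12·11=4268; k=3: 1248+1496+13·8·11=3888; k=4: 3016+0+13·17·11=5447 → min 3888 | M3..M6: k=3: 0+3872+12·8·27=6464; k=4: 1632+5049+12·17·27=12189; k=5: 2552+0+12·11·27=6116 → min 6116.
Length 5: M1..M5: k=1: 0+3888+6·13·11=4746; k=2: 936+2552+6·12·11=4280; k=3: 1512+1496+6·8·11=3536; k=4: 2328+0+6·17·11=3450 → min 3450 | M2..M6: k=2: 0+6116+13·12·27=10328; k=3: 1248+3872+13·8·27=7928; k=4: 3016+5049+13·17·27=14032; k=5: 3888+0+13·11·27=7749 → min 7749.
Top-level splits: k=1: (M1..M1)·(M2..M6) → 0+7749+6·13·27 = 9855; k=2: (M1..M2)·(M3..M6) → 936+6116+6·12·27 = 8996; k=3: (M1..M3)·(M4..M6) → 1512+3872+6·8·27 = 6680; k=4: (M1..M4)·(M5..M6) → 2328+5049+6·17·27 = 10131; k=5: (M1..M5)·(M6..M6) → 3450+0+6·11·27 = 5232.
Best split is after M5, i.e. k = 5.

5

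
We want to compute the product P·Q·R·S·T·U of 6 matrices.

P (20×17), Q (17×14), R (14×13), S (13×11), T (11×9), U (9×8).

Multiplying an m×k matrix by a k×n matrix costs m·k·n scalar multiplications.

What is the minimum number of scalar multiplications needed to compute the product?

8016

Adjacent pairs: PQ = 20·17·14 = 4760; QR = 17·14·13 = 3094; RS = 14·13·11 = 2002; ST = 13·11·9 = 1287; TU = 11·9·8 = 792.
Length 3: P..R: k=1: 0+3094+20·17·13=7514; k=2: 4760+0+20·14·13=8400 → min 7514 | Q..S: k=2: 0+2002+17·14·11=4620; k=3: 3094+0+17·13·11=5525 → min 4620 | R..T: k=3: 0+1287+14·13·9=2925; k=4: 2002+0+14·11·9=3388 → min 2925 | S..U: k=4: 0+792+13·11·8=1936; k=5: 1287+0+13·9·8=2223 → min 1936.
Length 4: P..S: k=1: 0+4620+20·17·11=8360; k=2: 4760+2002+20·14·11=9842; k=3: 7514+0+20·13·11=10374 → min 8360 | Q..T: k=2: 0+2925+17·14·9=5067; k=3: 3094+1287+17·13·9=6370; k=4: 4620+0+17·11·9=6303 → min 5067 | R..U: k=3: 0+1936+14·13·8=3392; k=4: 2002+792+14·11·8=4026; k=5: 2925+0+14·9·8=3933 → min 3392.
Length 5: P..T: k=1: 0+5067+20·17·9=8127; k=2: 4760+2925+20·14·9=10205; k=3: 7514+1287+20·13·9=11141; k=4: 8360+0+20·11·9=10340 → min 8127 | Q..U: k=2: 0+3392+17·14·8=5296; k=3: 3094+1936+17·13·8=6798; k=4: 4620+792+17·11·8=6908; k=5: 5067+0+17·9·8=6291 → min 5296.
Length 6: P..U: k=1: 0+5296+20·17·8=8016; k=2: 4760+3392+20·14·8=10392; k=3: 7514+1936+20·13·8=11530; k=4: 8360+792+20·11·8=10912; k=5: 8127+0+20·9·8=9567 → min 8016.
Optimal order: (P·(Q·(R·(S·(T·U))))) with cost 8016.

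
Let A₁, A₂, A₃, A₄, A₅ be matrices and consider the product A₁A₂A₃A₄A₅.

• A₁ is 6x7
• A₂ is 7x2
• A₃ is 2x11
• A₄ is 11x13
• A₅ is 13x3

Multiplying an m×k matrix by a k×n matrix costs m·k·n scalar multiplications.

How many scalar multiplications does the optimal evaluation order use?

484

Adjacent pairs: A₁A₂ = 6·7·2 = 84; A₂A₃ = 7·2·11 = 154; A₃A₄ = 2·11·13 = 286; A₄A₅ = 11·13·3 = 429.
Length 3: A₁..A₃: k=1: 0+154+6·7·11=616; k=2: 84+0+6·2·11=216 → min 216 | A₂..A₄: k=2: 0+286+7·2·13=468; k=3: 154+0+7·11·13=1155 → min 468 | A₃..A₅: k=3: 0+429+2·11·3=495; k=4: 286+0+2·13·3=364 → min 364.
Length 4: A₁..A₄: k=1: 0+468+6·7·13=1014; k=2: 84+286+6·2·13=526; k=3: 216+0+6·11·13=1074 → min 526 | A₂..A₅: k=2: 0+364+7·2·3=406; k=3: 154+429+7·11·3=814; k=4: 468+0+7·13·3=741 → min 406.
Length 5: A₁..A₅: k=1: 0+406+6·7·3=532; k=2: 84+364+6·2·3=484; k=3: 216+429+6·11·3=843; k=4: 526+0+6·13·3=760 → min 484.
Optimal order: ((A₁A₂)((A₃A₄)A₅)) with cost 484.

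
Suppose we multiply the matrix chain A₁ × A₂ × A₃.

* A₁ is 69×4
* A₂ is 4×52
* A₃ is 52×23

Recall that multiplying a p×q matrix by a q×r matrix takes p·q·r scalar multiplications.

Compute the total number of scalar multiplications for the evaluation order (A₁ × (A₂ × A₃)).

11132

(A₂ × A₃): 4×52 by 52×23 → 4×23, cost 4·52·23 = 4784
(A₁ × (A₂ × A₃)): 69×4 by 4×23 → 69×23, cost 69·4·23 = 6348; cumulative 11132
Total: 11132 scalar multiplications.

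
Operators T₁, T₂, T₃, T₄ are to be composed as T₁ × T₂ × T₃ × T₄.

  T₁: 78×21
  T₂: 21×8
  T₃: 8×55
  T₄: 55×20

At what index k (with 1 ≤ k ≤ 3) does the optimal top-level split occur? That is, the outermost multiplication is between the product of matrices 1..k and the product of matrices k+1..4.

2

Adjacent pairs: T₁T₂ = 78·21·8 = 13104; T₂T₃ = 21·8·55 = 9240; T₃T₄ = 8·55·20 = 8800.
Length 3: T₁..T₃: k=1: 0+9240+78·21·55=99330; k=2: 13104+0+78·8·55=47424 → min 47424 | T₂..T₄: k=2: 0+8800+21·8·20=12160; k=3: 9240+0+21·55·20=32340 → min 12160.
Top-level splits: k=1: (T₁..T₁)·(T₂..T₄) → 0+12160+78·21·20 = 44920; k=2: (T₁..T₂)·(T₃..T₄) → 13104+8800+78·8·20 = 34384; k=3: (T₁..T₃)·(T₄..T₄) → 47424+0+78·55·20 = 133224.
Best split is after T₂, i.e. k = 2.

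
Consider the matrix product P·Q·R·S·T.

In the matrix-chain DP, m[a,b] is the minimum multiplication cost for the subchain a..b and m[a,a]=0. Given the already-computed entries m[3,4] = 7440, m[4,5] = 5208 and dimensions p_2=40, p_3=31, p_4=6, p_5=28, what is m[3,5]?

14160

m[3,5] = min over k∈[3,4] of m[3,k]+m[k+1,5]+p_{2}·p_k·p_{5}.
k=3: 0 + 5208 + 40·31·28 = 39928; k=4: 7440 + 0 + 40·6·28 = 14160.
Minimum: 14160 at k=4.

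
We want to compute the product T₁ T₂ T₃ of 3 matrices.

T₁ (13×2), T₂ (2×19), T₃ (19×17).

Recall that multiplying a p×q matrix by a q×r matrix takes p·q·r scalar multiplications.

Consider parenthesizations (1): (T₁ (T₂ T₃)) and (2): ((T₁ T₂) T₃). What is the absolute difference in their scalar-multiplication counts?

Order (1) = (T₁ (T₂ T₃)): (T₂ T₃): 2×19 by 19×17 → 2×17, cost 2·19·17 = 646; (T₁ (T₂ T₃)): 13×2 by 2×17 → 13×17, cost 13·2·17 = 442; cumulative 1088. Total 1088.
Order (2) = ((T₁ T₂) T₃): (T₁ T₂): 13×2 by 2×19 → 13×19, cost 13·2·19 = 494; ((T₁ T₂) T₃): 13×19 by 19×17 → 13×17, cost 13·19·17 = 4199; cumulative 4693. Total 4693.
Difference: |1088 − 4693| = 3605.

3605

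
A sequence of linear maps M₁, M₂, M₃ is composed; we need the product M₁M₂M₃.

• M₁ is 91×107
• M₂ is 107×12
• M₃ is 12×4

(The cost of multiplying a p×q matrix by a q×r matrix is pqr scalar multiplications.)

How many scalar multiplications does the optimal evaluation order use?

Order (M₁(M₂M₃)): (M₂M₃): 107×12 by 12×4 → 107×4, cost 107·12·4 = 5136; (M₁(M₂M₃)): 91×107 by 107×4 → 91×4, cost 91·107·4 = 38948; cumulative 44084. Total 44084.
Order ((M₁M₂)M₃): (M₁M₂): 91×107 by 107×12 → 91×12, cost 91·107·12 = 116844; ((M₁M₂)M₃): 91×12 by 12×4 → 91×4, cost 91·12·4 = 4368; cumulative 121212. Total 121212.
Minimum: 44084.

44084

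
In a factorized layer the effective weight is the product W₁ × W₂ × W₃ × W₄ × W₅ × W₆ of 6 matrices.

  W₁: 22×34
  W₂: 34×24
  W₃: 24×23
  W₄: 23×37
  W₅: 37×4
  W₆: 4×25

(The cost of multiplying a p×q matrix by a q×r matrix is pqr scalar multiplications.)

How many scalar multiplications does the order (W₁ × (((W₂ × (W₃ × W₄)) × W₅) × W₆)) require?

77748

(W₃ × W₄): 24×23 by 23×37 → 24×37, cost 24·23·37 = 20424
(W₂ × (W₃ × W₄)): 34×24 by 24×37 → 34×37, cost 34·24·37 = 30192; cumulative 50616
((W₂ × (W₃ × W₄)) × W₅): 34×37 by 37×4 → 34×4, cost 34·37·4 = 5032; cumulative 55648
(((W₂ × (W₃ × W₄)) × W₅) × W₆): 34×4 by 4×25 → 34×25, cost 34·4·25 = 3400; cumulative 59048
(W₁ × (((W₂ × (W₃ × W₄)) × W₅) × W₆)): 22×34 by 34×25 → 22×25, cost 22·34·25 = 18700; cumulative 77748
Total: 77748 scalar multiplications.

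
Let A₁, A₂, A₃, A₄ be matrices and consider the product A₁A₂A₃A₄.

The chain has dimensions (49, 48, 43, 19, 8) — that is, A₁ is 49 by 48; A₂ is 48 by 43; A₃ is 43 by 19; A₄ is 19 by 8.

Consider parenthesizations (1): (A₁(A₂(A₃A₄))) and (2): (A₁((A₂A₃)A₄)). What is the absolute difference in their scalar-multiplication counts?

Order (1) = (A₁(A₂(A₃A₄))): (A₃A₄): 43×19 by 19×8 → 43×8, cost 43·19·8 = 6536; (A₂(A₃A₄)): 48×43 by 43×8 → 48×8, cost 48·43·8 = 16512; cumulative 23048; (A₁(A₂(A₃A₄))): 49×48 by 48×8 → 49×8, cost 49·48·8 = 18816; cumulative 41864. Total 41864.
Order (2) = (A₁((A₂A₃)A₄)): (A₂A₃): 48×43 by 43×19 → 48×19, cost 48·43·19 = 39216; ((A₂A₃)A₄): 48×19 by 19×8 → 48×8, cost 48·19·8 = 7296; cumulative 46512; (A₁((A₂A₃)A₄)): 49×48 by 48×8 → 49×8, cost 49·48·8 = 18816; cumulative 65328. Total 65328.
Difference: |41864 − 65328| = 23464.

23464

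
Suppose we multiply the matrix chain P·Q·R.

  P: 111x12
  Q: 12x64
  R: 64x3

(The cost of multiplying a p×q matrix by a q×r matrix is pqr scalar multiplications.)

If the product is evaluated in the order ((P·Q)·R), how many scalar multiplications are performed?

(P·Q): 111×12 by 12×64 → 111×64, cost 111·12·64 = 85248
((P·Q)·R): 111×64 by 64×3 → 111×3, cost 111·64·3 = 21312; cumulative 106560
Total: 106560 scalar multiplications.

106560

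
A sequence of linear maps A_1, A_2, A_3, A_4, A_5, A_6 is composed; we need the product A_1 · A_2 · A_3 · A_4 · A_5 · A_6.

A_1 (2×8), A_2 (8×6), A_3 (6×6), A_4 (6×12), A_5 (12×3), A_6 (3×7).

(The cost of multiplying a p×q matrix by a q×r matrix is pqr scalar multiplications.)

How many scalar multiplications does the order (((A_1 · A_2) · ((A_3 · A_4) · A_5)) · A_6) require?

(A_1 · A_2): 2×8 by 8×6 → 2×6, cost 2·8·6 = 96
(A_3 · A_4): 6×6 by 6×12 → 6×12, cost 6·6·12 = 432
((A_3 · A_4) · A_5): 6×12 by 12×3 → 6×3, cost 6·12·3 = 216; cumulative 648
((A_1 · A_2) · ((A_3 · A_4) · A_5)): 2×6 by 6×3 → 2×3, cost 2·6·3 = 36; cumulative 780
(((A_1 · A_2) · ((A_3 · A_4) · A_5)) · A_6): 2×3 by 3×7 → 2×7, cost 2·3·7 = 42; cumulative 822
Total: 822 scalar multiplications.

822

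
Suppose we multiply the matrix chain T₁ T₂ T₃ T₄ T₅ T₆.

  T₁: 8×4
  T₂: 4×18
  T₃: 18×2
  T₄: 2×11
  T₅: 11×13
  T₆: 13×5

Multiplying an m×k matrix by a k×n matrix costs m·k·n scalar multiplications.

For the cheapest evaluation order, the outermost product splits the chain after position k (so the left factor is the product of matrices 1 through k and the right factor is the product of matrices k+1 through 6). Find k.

3

Adjacent pairs: T₁T₂ = 8·4·18 = 576; T₂T₃ = 4·18·2 = 144; T₃T₄ = 18·2·11 = 396; T₄T₅ = 2·11·13 = 286; T₅T₆ = 11·13·5 = 715.
Length 3: T₁..T₃: k=1: 0+144+8·4·2=208; k=2: 576+0+8·18·2=864 → min 208 | T₂..T₄: k=2: 0+396+4·18·11=1188; k=3: 144+0+4·2·11=232 → min 232 | T₃..T₅: k=3: 0+286+18·2·13=754; k=4: 396+0+18·11·13=2970 → min 754 | T₄..T₆: k=4: 0+715+2·11·5=825; k=5: 286+0+2·13·5=416 → min 416.
Length 4: T₁..T₄: k=1: 0+232+8·4·11=584; k=2: 576+396+8·18·11=2556; k=3: 208+0+8·2·11=384 → min 384 | T₂..T₅: k=2: 0+754+4·18·13=1690; k=3: 144+286+4·2·13=534; k=4: 232+0+4·11·13=804 → min 534 | T₃..T₆: k=3: 0+416+18·2·5=596; k=4: 396+715+18·11·5=2101; k=5: 754+0+18·13·5=1924 → min 596.
Length 5: T₁..T₅: k=1: 0+534+8·4·13=950; k=2: 576+754+8·18·13=3202; k=3: 208+286+8·2·13=702; k=4: 384+0+8·11·13=1528 → min 702 | T₂..T₆: k=2: 0+596+4·18·5=956; k=3: 144+416+4·2·5=600; k=4: 232+715+4·11·5=1167; k=5: 534+0+4·13·5=794 → min 600.
Top-level splits: k=1: (T₁..T₁)·(T₂..T₆) → 0+600+8·4·5 = 760; k=2: (T₁..T₂)·(T₃..T₆) → 576+596+8·18·5 = 1892; k=3: (T₁..T₃)·(T₄..T₆) → 208+416+8·2·5 = 704; k=4: (T₁..T₄)·(T₅..T₆) → 384+715+8·11·5 = 1539; k=5: (T₁..T₅)·(T₆..T₆) → 702+0+8·13·5 = 1222.
Best split is after T₃, i.e. k = 3.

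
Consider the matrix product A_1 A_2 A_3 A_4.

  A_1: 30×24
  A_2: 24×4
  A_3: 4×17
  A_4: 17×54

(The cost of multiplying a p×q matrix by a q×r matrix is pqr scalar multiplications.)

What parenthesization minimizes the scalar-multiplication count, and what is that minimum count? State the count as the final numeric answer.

Adjacent pairs: A_1A_2 = 30·24·4 = 2880; A_2A_3 = 24·4·17 = 1632; A_3A_4 = 4·17·54 = 3672.
Length 3: A_1..A_3: k=1: 0+1632+30·24·17=13872; k=2: 2880+0+30·4·17=4920 → min 4920 | A_2..A_4: k=2: 0+3672+24·4·54=8856; k=3: 1632+0+24·17·54=23664 → min 8856.
Length 4: A_1..A_4: k=1: 0+8856+30·24·54=47736; k=2: 2880+3672+30·4·54=13032; k=3: 4920+0+30·17·54=32460 → min 13032.
Optimal parenthesization: ((A_1 A_2) (A_3 A_4)) with cost 13032.

13032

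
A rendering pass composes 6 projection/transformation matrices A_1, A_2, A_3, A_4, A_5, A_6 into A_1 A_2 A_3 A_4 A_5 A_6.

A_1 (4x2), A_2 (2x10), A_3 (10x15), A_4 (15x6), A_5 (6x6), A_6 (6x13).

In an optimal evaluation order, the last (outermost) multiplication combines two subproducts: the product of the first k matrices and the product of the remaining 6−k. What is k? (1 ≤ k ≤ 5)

1

Adjacent pairs: A_1A_2 = 4·2·10 = 80; A_2A_3 = 2·10·15 = 300; A_3A_4 = 10·15·6 = 900; A_4A_5 = 15·6·6 = 540; A_5A_6 = 6·6·13 = 468.
Length 3: A_1..A_3: k=1: 0+300+4·2·15=420; k=2: 80+0+4·10·15=680 → min 420 | A_2..A_4: k=2: 0+900+2·10·6=1020; k=3: 300+0+2·15·6=480 → min 480 | A_3..A_5: k=3: 0+540+10·15·6=1440; k=4: 900+0+10·6·6=1260 → min 1260 | A_4..A_6: k=4: 0+468+15·6·13=1638; k=5: 540+0+15·6·13=1710 → min 1638.
Length 4: A_1..A_4: k=1: 0+480+4·2·6=528; k=2: 80+900+4·10·6=1220; k=3: 420+0+4·15·6=780 → min 528 | A_2..A_5: k=2: 0+1260+2·10·6=1380; k=3: 300+540+2·15·6=1020; k=4: 480+0+2·6·6=552 → min 552 | A_3..A_6: k=3: 0+1638+10·15·13=3588; k=4: 900+468+10·6·13=2148; k=5: 1260+0+10·6·13=2040 → min 2040.
Length 5: A_1..A_5: k=1: 0+552+4·2·6=600; k=2: 80+1260+4·10·6=1580; k=3: 420+540+4·15·6=1320; k=4: 528+0+4·6·6=672 → min 600 | A_2..A_6: k=2: 0+2040+2·10·13=2300; k=3: 300+1638+2·15·13=2328; k=4: 480+468+2·6·13=1104; k=5: 552+0+2·6·13=708 → min 708.
Top-level splits: k=1: (A_1..A_1)·(A_2..A_6) → 0+708+4·2·13 = 812; k=2: (A_1..A_2)·(A_3..A_6) → 80+2040+4·10·13 = 2640; k=3: (A_1..A_3)·(A_4..A_6) → 420+1638+4·15·13 = 2838; k=4: (A_1..A_4)·(A_5..A_6) → 528+468+4·6·13 = 1308; k=5: (A_1..A_5)·(A_6..A_6) → 600+0+4·6·13 = 912.
Best split is after A_1, i.e. k = 1.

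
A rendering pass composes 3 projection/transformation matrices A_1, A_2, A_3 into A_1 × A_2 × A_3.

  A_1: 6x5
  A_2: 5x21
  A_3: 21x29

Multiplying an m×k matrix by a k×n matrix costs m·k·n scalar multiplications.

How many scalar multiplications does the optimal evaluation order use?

3915

Order (A_1 × (A_2 × A_3)): (A_2 × A_3): 5×21 by 21×29 → 5×29, cost 5·21·29 = 3045; (A_1 × (A_2 × A_3)): 6×5 by 5×29 → 6×29, cost 6·5·29 = 870; cumulative 3915. Total 3915.
Order ((A_1 × A_2) × A_3): (A_1 × A_2): 6×5 by 5×21 → 6×21, cost 6·5·21 = 630; ((A_1 × A_2) × A_3): 6×21 by 21×29 → 6×29, cost 6·21·29 = 3654; cumulative 4284. Total 4284.
Minimum: 3915.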